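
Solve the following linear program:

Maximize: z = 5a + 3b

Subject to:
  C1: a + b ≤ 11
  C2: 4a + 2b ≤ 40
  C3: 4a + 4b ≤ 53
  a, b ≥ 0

Evaluate the objective at each vertex of the feasible region:
  z(0, 0) = 0
  z(10, 0) = 50
  z(9, 2) = 51  ←
  z(0, 11) = 33
The maximum is at a = 9, b = 2.

a = 9, b = 2, z = 51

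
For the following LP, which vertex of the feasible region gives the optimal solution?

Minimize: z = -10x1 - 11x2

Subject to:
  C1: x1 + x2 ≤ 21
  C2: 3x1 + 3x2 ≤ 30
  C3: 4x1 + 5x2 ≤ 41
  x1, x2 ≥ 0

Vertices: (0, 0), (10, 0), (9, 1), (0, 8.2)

Evaluate the objective at each vertex of the feasible region:
  z(0, 0) = 0
  z(10, 0) = -100
  z(9, 1) = -101  ←
  z(0, 8.2) = -90.2
The minimum is at x1 = 9, x2 = 1.

(9, 1)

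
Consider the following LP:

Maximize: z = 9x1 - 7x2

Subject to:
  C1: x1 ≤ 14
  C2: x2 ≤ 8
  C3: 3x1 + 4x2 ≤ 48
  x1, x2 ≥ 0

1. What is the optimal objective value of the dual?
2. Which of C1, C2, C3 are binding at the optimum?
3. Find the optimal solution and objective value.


1. 126
2. C1
3. x1 = 14, x2 = 0, z = 126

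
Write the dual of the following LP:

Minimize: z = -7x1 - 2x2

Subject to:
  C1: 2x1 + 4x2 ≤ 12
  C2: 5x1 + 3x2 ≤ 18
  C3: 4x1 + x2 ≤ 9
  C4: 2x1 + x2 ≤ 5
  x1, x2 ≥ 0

Primal min cᵀx s.t. Ax ≤ b, x ≥ 0  →  Dual max −bᵀy s.t. Aᵀy ≥ −c, y ≥ 0.

Maximize: z = -12y1 - 18y2 - 9y3 - 5y4

Subject to:
  2y1 + 5y2 + 4y3 + 2y4 ≥ 7
  4y1 + 3y2 + y3 + y4 ≥ 2
  y1, y2, y3, y4 ≥ 0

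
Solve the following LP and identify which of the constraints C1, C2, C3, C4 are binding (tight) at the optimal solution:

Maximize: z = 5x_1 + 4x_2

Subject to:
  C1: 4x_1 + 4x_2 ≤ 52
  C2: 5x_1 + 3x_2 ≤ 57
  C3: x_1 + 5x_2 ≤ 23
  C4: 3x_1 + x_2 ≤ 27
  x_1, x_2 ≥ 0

At x_1 = 8, x_2 = 3, compute slack b - a·x for each constraint:
  C1: 52 − 44 = 8  (slack)
  C2: 57 − 49 = 8  (slack)
  C3: 23 − 23 = 0  (binding)
  C4: 27 − 27 = 0  (binding)

Optimal: x_1 = 8, x_2 = 3
Binding: C3, C4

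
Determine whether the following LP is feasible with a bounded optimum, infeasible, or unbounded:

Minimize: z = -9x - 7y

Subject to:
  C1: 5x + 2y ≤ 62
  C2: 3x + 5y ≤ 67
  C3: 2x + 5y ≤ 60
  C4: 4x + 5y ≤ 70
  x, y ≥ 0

Feasible with a bounded optimal solution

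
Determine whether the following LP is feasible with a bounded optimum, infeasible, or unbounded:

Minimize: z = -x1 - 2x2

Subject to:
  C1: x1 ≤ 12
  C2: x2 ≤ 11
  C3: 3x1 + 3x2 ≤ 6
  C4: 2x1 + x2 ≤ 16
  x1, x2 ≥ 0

Feasible with a bounded optimal solution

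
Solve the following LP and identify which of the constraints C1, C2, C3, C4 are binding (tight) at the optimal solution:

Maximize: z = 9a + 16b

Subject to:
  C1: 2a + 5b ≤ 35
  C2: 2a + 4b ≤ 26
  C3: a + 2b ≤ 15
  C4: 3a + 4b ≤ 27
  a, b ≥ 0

At a = 1, b = 6, compute slack b - a·x for each constraint:
  C1: 35 − 32 = 3  (slack)
  C2: 26 − 26 = 0  (binding)
  C3: 15 − 13 = 2  (slack)
  C4: 27 − 27 = 0  (binding)

Optimal: a = 1, b = 6
Binding: C2, C4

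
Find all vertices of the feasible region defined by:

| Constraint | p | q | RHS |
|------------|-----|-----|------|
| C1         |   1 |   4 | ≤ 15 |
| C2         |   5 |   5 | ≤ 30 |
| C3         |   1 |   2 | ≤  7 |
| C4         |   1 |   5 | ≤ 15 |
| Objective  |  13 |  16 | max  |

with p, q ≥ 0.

(0, 0), (6, 0), (5, 1), (1.667, 2.667), (0, 3)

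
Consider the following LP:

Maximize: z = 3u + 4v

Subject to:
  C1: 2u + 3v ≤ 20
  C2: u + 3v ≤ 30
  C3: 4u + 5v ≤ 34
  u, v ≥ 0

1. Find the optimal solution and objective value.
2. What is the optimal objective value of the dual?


1. u = 1, v = 6, z = 27
2. 27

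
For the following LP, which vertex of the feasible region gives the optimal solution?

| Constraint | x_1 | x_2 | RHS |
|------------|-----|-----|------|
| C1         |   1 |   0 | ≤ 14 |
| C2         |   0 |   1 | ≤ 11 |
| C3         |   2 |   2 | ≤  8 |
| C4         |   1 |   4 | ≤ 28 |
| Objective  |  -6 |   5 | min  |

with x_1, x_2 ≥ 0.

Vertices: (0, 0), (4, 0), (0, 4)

Evaluate the objective at each vertex of the feasible region:
  z(0, 0) = 0
  z(4, 0) = -24  ←
  z(0, 4) = 20
The minimum is at x_1 = 4, x_2 = 0.

(4, 0)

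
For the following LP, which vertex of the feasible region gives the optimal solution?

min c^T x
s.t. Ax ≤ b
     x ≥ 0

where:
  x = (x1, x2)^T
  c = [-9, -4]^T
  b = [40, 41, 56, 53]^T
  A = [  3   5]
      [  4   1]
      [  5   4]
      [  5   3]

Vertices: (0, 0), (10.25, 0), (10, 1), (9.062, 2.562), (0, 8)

Evaluate the objective at each vertex of the feasible region:
  z(0, 0) = 0
  z(10.25, 0) = -92.25
  z(10, 1) = -94  ←
  z(9.062, 2.562) = -91.81
  z(0, 8) = -32
The minimum is at x1 = 10, x2 = 1.

(10, 1)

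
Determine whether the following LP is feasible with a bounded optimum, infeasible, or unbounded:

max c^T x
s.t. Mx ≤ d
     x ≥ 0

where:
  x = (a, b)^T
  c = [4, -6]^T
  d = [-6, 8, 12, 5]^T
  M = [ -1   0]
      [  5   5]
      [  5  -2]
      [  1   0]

Infeasible (no feasible solution exists)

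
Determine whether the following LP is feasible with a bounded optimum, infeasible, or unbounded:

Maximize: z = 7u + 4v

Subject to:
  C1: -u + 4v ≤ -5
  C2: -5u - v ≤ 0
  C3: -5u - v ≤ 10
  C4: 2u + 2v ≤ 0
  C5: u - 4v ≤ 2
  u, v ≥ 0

Infeasible (no feasible solution exists)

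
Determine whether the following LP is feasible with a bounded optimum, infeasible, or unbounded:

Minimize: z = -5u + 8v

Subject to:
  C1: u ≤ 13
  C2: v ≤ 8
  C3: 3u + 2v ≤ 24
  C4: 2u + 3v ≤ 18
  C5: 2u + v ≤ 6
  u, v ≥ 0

Feasible with a bounded optimal solution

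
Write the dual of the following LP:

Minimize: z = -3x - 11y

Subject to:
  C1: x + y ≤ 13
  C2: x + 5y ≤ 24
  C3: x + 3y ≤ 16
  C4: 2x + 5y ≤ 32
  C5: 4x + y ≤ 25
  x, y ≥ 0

Primal min cᵀx s.t. Ax ≤ b, x ≥ 0  →  Dual max −bᵀy s.t. Aᵀy ≥ −c, y ≥ 0.

Maximize: z = -13y1 - 24y2 - 16y3 - 32y4 - 25y5

Subject to:
  y1 + y2 + y3 + 2y4 + 4y5 ≥ 3
  y1 + 5y2 + 3y3 + 5y4 + y5 ≥ 11
  y1, y2, y3, y4, y5 ≥ 0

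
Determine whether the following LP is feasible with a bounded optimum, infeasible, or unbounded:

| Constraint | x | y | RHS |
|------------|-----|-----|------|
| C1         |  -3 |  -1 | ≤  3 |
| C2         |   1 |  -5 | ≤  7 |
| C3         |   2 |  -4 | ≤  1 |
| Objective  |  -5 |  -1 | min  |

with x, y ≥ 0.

Unbounded (objective can decrease without bound)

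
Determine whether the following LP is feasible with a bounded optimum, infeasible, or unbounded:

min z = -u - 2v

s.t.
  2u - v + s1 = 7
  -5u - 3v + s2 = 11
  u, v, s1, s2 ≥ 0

Unbounded (objective can decrease without bound)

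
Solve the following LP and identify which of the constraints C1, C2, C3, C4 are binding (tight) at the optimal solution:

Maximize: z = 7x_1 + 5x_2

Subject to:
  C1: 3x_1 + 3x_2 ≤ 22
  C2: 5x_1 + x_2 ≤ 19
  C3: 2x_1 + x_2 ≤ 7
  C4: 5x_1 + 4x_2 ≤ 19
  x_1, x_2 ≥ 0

At x_1 = 3, x_2 = 1, compute slack b - a·x for each constraint:
  C1: 22 − 12 = 10  (slack)
  C2: 19 − 16 = 3  (slack)
  C3: 7 − 7 = 0  (binding)
  C4: 19 − 19 = 0  (binding)

Optimal: x_1 = 3, x_2 = 1
Binding: C3, C4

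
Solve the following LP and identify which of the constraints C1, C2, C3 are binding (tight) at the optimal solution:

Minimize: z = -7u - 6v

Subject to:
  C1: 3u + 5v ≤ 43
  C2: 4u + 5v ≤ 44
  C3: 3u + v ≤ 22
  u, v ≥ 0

At u = 6, v = 4, compute slack b - a·x for each constraint:
  C1: 43 − 38 = 5  (slack)
  C2: 44 − 44 = 0  (binding)
  C3: 22 − 22 = 0  (binding)

Optimal: u = 6, v = 4
Binding: C2, C3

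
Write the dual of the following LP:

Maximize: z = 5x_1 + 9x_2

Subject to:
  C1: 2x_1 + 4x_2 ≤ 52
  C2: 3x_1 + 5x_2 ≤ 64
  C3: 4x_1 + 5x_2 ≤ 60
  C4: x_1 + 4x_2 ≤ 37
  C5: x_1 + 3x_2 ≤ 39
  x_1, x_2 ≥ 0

Primal max cᵀx s.t. Ax ≤ b, x ≥ 0  →  Dual min bᵀy s.t. Aᵀy ≥ c, y ≥ 0.

Minimize: z = 52y1 + 64y2 + 60y3 + 37y4 + 39y5

Subject to:
  2y1 + 3y2 + 4y3 + y4 + y5 ≥ 5
  4y1 + 5y2 + 5y3 + 4y4 + 3y5 ≥ 9
  y1, y2, y3, y4, y5 ≥ 0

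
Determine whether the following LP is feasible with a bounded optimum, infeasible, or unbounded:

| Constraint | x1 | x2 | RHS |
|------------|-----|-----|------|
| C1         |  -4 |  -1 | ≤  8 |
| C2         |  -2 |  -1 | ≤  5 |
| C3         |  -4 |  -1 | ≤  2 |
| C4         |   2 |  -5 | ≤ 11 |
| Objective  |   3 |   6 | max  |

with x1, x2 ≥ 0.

Unbounded (objective can increase without bound)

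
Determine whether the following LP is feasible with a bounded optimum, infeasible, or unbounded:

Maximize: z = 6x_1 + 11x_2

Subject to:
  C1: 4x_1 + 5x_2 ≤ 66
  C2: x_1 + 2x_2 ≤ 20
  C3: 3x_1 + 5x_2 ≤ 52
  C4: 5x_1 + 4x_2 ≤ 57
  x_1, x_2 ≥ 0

Feasible with a bounded optimal solution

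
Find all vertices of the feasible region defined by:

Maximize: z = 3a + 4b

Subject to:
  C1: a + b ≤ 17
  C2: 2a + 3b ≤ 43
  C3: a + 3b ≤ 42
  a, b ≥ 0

(0, 0), (17, 0), (8, 9), (1, 13.67), (0, 14)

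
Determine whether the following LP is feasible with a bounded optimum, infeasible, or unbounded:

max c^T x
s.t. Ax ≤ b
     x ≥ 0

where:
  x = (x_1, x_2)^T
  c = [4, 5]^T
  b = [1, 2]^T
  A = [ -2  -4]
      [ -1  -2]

Unbounded (objective can increase without bound)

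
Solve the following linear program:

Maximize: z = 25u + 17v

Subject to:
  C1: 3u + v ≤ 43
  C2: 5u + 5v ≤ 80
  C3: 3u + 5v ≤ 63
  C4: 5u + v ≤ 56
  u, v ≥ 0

Evaluate the objective at each vertex of the feasible region:
  z(0, 0) = 0
  z(11.2, 0) = 280
  z(10, 6) = 352  ←
  z(8.5, 7.5) = 340
  z(0, 12.6) = 214.2
The maximum is at u = 10, v = 6.

u = 10, v = 6, z = 352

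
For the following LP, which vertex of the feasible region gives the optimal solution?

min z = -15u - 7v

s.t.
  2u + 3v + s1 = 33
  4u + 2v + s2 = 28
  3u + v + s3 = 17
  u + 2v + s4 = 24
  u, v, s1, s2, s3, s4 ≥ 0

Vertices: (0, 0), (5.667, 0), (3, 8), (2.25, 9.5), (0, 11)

Evaluate the objective at each vertex of the feasible region:
  z(0, 0) = 0
  z(5.667, 0) = -85
  z(3, 8) = -101  ←
  z(2.25, 9.5) = -100.2
  z(0, 11) = -77
The minimum is at u = 3, v = 8.

(3, 8)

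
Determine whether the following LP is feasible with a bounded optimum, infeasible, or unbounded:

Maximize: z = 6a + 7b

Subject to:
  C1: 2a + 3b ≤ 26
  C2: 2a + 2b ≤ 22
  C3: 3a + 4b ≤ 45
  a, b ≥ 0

Feasible with a bounded optimal solution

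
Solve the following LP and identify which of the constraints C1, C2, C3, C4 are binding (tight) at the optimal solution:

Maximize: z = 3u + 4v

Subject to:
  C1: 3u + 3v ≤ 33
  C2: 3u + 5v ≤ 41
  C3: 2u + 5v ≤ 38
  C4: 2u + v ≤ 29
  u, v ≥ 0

At u = 7, v = 4, compute slack b - a·x for each constraint:
  C1: 33 − 33 = 0  (binding)
  C2: 41 − 41 = 0  (binding)
  C3: 38 − 34 = 4  (slack)
  C4: 29 − 18 = 11  (slack)

Optimal: u = 7, v = 4
Binding: C1, C2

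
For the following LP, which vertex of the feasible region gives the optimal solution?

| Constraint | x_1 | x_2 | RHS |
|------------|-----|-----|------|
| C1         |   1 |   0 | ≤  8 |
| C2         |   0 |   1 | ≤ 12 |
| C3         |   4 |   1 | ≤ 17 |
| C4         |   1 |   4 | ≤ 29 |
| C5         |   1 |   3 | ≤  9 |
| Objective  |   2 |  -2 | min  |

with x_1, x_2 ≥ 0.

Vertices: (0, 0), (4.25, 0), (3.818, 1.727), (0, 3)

Evaluate the objective at each vertex of the feasible region:
  z(0, 0) = 0
  z(4.25, 0) = 8.5
  z(3.818, 1.727) = 4.182
  z(0, 3) = -6  ←
The minimum is at x_1 = 0, x_2 = 3.

(0, 3)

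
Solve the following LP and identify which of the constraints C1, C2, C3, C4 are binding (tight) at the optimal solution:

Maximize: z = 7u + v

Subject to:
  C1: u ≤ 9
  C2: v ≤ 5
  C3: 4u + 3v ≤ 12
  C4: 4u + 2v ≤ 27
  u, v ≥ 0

At u = 3, v = 0, compute slack b - a·x for each constraint:
  C1: 9 − 3 = 6  (slack)
  C2: 5 − 0 = 5  (slack)
  C3: 12 − 12 = 0  (binding)
  C4: 27 − 12 = 15  (slack)

Optimal: u = 3, v = 0
Binding: C3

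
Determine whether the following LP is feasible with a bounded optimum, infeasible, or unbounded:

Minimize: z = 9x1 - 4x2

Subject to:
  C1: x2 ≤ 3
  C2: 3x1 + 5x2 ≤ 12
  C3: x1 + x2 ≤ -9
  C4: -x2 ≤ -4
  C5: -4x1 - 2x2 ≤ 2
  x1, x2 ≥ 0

Infeasible (no feasible solution exists)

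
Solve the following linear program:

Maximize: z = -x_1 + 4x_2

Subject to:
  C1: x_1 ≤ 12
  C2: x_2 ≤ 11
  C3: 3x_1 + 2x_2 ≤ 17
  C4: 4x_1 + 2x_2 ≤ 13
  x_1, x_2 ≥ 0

Evaluate the objective at each vertex of the feasible region:
  z(0, 0) = 0
  z(3.25, 0) = -3.25
  z(0, 6.5) = 26  ←
The maximum is at x_1 = 0, x_2 = 6.5.

x_1 = 0, x_2 = 6.5, z = 26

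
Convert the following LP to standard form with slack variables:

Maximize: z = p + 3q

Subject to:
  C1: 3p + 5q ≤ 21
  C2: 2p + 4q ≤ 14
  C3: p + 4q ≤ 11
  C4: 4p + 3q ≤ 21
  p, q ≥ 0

max z = p + 3q

s.t.
  3p + 5q + s1 = 21
  2p + 4q + s2 = 14
  p + 4q + s3 = 11
  4p + 3q + s4 = 21
  p, q, s1, s2, s3, s4 ≥ 0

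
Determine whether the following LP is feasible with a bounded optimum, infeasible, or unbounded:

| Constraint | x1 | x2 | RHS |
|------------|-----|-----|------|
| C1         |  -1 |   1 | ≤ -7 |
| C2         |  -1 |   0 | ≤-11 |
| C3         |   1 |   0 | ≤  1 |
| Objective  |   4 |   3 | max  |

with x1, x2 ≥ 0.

Infeasible (no feasible solution exists)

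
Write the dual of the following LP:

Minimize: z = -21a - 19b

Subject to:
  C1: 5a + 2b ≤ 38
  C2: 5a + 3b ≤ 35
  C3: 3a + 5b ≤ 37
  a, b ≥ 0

Primal min cᵀx s.t. Ax ≤ b, x ≥ 0  →  Dual max −bᵀy s.t. Aᵀy ≥ −c, y ≥ 0.

Maximize: z = -38y1 - 35y2 - 37y3

Subject to:
  5y1 + 5y2 + 3y3 ≥ 21
  2y1 + 3y2 + 5y3 ≥ 19
  y1, y2, y3 ≥ 0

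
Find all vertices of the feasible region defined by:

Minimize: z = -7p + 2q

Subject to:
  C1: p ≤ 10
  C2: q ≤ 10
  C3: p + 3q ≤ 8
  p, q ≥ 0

(0, 0), (8, 0), (0, 2.667)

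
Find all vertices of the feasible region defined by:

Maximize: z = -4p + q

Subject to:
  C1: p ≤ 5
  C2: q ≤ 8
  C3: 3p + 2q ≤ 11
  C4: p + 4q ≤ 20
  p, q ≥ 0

(0, 0), (3.667, 0), (0.4, 4.9), (0, 5)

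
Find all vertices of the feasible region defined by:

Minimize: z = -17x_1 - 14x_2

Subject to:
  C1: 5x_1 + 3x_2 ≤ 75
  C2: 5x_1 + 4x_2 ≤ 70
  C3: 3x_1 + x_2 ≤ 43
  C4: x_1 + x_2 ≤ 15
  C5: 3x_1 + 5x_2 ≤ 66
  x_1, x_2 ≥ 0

(0, 0), (14, 0), (10, 5), (4.5, 10.5), (0, 13.2)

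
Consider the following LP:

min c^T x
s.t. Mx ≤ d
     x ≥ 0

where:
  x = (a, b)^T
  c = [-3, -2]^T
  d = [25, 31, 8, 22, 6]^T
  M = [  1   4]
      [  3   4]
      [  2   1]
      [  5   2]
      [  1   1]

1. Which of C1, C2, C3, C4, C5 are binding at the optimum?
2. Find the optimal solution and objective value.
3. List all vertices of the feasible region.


1. C3, C5
2. a = 2, b = 4, z = -14
3. (0, 0), (4, 0), (2, 4), (0, 6)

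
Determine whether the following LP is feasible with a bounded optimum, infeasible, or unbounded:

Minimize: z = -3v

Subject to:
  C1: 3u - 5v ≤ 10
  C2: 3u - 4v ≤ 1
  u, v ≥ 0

Unbounded (objective can decrease without bound)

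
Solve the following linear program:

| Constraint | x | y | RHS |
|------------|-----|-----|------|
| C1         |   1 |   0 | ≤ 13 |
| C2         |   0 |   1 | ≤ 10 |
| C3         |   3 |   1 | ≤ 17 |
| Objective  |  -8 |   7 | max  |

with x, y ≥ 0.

Evaluate the objective at each vertex of the feasible region:
  z(0, 0) = 0
  z(5.667, 0) = -45.33
  z(2.333, 10) = 51.33
  z(0, 10) = 70  ←
The maximum is at x = 0, y = 10.

x = 0, y = 10, z = 70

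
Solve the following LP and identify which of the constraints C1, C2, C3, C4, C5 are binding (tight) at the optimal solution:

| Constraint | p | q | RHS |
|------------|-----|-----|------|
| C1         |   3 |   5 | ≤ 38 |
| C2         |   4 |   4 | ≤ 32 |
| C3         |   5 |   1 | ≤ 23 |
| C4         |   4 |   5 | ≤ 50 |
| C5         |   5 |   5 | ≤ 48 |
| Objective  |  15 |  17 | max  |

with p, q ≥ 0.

At p = 1, q = 7, compute slack b - a·x for each constraint:
  C1: 38 − 38 = 0  (binding)
  C2: 32 − 32 = 0  (binding)
  C3: 23 − 12 = 11  (slack)
  C4: 50 − 39 = 11  (slack)
  C5: 48 − 40 = 8  (slack)

Optimal: p = 1, q = 7
Binding: C1, C2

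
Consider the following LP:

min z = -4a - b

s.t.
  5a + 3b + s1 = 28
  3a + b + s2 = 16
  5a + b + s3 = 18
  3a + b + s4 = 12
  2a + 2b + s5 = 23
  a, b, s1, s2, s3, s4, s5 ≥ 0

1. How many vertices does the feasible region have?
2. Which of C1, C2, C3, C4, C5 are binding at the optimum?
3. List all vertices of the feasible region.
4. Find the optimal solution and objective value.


1. 5
2. C3, C4
3. (0, 0), (3.6, 0), (3, 3), (2, 6), (0, 9.333)
4. a = 3, b = 3, z = -15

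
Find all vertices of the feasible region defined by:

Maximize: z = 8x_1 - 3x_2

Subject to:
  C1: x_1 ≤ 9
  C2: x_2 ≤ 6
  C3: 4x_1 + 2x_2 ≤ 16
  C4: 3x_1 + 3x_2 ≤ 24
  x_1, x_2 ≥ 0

(0, 0), (4, 0), (1, 6), (0, 6)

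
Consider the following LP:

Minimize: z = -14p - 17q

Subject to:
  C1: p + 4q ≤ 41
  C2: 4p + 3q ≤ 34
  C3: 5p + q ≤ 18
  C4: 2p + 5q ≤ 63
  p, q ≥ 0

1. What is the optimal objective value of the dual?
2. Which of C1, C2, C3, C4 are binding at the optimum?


1. -184
2. C1, C2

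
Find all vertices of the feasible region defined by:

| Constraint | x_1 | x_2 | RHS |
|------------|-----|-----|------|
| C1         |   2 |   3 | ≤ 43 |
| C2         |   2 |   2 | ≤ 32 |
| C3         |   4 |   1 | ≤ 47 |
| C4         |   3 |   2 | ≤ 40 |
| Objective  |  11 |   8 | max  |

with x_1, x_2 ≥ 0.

(0, 0), (11.75, 0), (10.8, 3.8), (8, 8), (5, 11), (0, 14.33)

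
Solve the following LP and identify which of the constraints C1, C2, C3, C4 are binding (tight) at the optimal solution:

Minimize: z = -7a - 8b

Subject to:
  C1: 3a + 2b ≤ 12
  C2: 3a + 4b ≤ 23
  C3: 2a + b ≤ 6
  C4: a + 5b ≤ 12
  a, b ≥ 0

At a = 2, b = 2, compute slack b - a·x for each constraint:
  C1: 12 − 10 = 2  (slack)
  C2: 23 − 14 = 9  (slack)
  C3: 6 − 6 = 0  (binding)
  C4: 12 − 12 = 0  (binding)

Optimal: a = 2, b = 2
Binding: C3, C4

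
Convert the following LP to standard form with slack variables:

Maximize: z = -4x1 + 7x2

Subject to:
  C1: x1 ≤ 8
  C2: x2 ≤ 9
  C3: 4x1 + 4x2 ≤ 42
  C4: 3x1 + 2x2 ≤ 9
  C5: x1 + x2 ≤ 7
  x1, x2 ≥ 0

max z = -4x1 + 7x2

s.t.
  x1 + s1 = 8
  x2 + s2 = 9
  4x1 + 4x2 + s3 = 42
  3x1 + 2x2 + s4 = 9
  x1 + x2 + s5 = 7
  x1, x2, s1, s2, s3, s4, s5 ≥ 0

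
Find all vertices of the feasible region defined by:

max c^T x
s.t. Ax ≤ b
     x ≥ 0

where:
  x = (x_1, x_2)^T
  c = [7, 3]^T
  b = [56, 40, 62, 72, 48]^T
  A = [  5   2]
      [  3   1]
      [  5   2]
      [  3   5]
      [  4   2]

(0, 0), (11.2, 0), (8, 8), (6.857, 10.29), (0, 14.4)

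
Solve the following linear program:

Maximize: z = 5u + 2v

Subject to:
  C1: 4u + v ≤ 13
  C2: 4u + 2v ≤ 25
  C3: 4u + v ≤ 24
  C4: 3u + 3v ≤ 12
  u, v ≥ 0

Evaluate the objective at each vertex of the feasible region:
  z(0, 0) = 0
  z(3.25, 0) = 16.25
  z(3, 1) = 17  ←
  z(0, 4) = 8
The maximum is at u = 3, v = 1.

u = 3, v = 1, z = 17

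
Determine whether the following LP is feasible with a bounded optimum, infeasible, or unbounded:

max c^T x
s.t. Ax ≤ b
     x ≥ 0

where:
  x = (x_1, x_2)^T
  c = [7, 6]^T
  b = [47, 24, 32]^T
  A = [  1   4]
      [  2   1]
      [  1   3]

Feasible with a bounded optimal solution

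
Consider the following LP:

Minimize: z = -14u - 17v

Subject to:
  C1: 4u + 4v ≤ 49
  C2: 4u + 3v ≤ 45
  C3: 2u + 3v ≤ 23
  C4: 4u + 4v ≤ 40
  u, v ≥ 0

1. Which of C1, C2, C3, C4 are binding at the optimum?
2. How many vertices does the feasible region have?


1. C3, C4
2. 4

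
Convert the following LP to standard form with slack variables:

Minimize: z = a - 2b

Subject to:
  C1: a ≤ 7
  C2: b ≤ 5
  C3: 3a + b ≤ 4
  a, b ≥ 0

min z = a - 2b

s.t.
  a + s1 = 7
  b + s2 = 5
  3a + b + s3 = 4
  a, b, s1, s2, s3 ≥ 0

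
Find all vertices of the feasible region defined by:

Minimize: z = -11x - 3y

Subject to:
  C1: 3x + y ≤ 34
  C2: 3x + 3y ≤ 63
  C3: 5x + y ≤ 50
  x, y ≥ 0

(0, 0), (10, 0), (8, 10), (6.5, 14.5), (0, 21)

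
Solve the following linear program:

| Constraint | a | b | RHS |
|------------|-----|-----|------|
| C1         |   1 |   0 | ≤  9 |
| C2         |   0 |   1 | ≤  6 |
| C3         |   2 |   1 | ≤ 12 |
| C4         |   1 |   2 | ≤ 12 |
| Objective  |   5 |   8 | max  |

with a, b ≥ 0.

Evaluate the objective at each vertex of the feasible region:
  z(0, 0) = 0
  z(6, 0) = 30
  z(4, 4) = 52  ←
  z(0, 6) = 48
The maximum is at a = 4, b = 4.

a = 4, b = 4, z = 52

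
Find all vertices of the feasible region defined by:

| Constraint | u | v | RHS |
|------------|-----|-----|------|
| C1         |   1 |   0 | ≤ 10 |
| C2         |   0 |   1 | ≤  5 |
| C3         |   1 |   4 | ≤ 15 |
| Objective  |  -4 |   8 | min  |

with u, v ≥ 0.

(0, 0), (10, 0), (10, 1.25), (0, 3.75)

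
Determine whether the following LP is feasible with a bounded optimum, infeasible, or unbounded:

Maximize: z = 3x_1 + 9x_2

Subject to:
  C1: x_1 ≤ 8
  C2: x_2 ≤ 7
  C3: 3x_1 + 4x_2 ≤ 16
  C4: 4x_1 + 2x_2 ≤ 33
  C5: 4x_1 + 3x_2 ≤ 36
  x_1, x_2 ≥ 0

Feasible with a bounded optimal solution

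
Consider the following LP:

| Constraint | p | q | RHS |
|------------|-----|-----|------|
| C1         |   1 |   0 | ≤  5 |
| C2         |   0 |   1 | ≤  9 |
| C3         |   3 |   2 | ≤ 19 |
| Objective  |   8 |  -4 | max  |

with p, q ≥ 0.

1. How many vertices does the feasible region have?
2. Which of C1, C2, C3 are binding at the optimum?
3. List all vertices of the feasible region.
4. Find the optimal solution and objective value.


1. 5
2. C1
3. (0, 0), (5, 0), (5, 2), (0.3333, 9), (0, 9)
4. p = 5, q = 0, z = 40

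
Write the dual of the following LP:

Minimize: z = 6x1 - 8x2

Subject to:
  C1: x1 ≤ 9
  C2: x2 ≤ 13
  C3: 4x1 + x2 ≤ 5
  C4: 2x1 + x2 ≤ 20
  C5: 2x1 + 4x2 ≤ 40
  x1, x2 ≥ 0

Primal min cᵀx s.t. Ax ≤ b, x ≥ 0  →  Dual max −bᵀy s.t. Aᵀy ≥ −c, y ≥ 0.

Maximize: z = -9y1 - 13y2 - 5y3 - 20y4 - 40y5

Subject to:
  y1 + 4y3 + 2y4 + 2y5 ≥ -6
  y2 + y3 + y4 + 4y5 ≥ 8
  y1, y2, y3, y4, y5 ≥ 0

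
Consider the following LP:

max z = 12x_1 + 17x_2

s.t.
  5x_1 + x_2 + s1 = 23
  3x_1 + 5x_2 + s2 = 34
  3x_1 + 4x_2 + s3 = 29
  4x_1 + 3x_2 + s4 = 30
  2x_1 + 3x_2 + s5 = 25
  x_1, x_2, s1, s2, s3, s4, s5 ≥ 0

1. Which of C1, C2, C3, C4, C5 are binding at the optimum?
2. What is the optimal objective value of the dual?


1. C2, C3
2. 121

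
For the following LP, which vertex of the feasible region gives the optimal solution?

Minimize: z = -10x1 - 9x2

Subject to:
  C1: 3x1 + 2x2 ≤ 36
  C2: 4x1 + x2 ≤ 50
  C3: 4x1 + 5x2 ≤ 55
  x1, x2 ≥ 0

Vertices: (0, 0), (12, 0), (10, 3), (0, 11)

Evaluate the objective at each vertex of the feasible region:
  z(0, 0) = 0
  z(12, 0) = -120
  z(10, 3) = -127  ←
  z(0, 11) = -99
The minimum is at x1 = 10, x2 = 3.

(10, 3)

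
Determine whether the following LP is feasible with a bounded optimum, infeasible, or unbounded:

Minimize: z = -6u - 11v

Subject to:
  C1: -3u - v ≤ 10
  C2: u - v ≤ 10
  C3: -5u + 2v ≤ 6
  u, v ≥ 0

Unbounded (objective can decrease without bound)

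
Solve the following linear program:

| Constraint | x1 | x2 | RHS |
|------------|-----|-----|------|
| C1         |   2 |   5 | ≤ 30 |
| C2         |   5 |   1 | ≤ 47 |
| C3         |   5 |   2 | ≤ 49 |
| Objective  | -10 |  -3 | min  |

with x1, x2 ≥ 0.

Evaluate the objective at each vertex of the feasible region:
  z(0, 0) = 0
  z(9.4, 0) = -94
  z(9, 2) = -96  ←
  z(8.81, 2.476) = -95.52
  z(0, 6) = -18
The minimum is at x1 = 9, x2 = 2.

x1 = 9, x2 = 2, z = -96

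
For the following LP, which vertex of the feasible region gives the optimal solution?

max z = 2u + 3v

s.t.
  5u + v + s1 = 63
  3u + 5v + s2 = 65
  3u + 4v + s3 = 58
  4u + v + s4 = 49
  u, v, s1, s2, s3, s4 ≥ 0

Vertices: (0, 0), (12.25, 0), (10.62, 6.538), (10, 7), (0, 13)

Evaluate the objective at each vertex of the feasible region:
  z(0, 0) = 0
  z(12.25, 0) = 24.5
  z(10.62, 6.538) = 40.85
  z(10, 7) = 41  ←
  z(0, 13) = 39
The maximum is at u = 10, v = 7.

(10, 7)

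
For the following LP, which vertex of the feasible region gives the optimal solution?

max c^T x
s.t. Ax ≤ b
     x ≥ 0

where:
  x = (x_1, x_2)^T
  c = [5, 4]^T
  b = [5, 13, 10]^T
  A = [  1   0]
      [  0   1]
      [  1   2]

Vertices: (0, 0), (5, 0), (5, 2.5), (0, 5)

Evaluate the objective at each vertex of the feasible region:
  z(0, 0) = 0
  z(5, 0) = 25
  z(5, 2.5) = 35  ←
  z(0, 5) = 20
The maximum is at x_1 = 5, x_2 = 2.5.

(5, 2.5)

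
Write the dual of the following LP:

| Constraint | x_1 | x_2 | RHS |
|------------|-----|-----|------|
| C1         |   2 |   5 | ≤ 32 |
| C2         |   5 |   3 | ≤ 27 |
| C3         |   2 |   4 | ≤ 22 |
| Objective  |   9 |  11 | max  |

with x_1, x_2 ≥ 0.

Primal max cᵀx s.t. Ax ≤ b, x ≥ 0  →  Dual min bᵀy s.t. Aᵀy ≥ c, y ≥ 0.

Minimize: z = 32y1 + 27y2 + 22y3

Subject to:
  2y1 + 5y2 + 2y3 ≥ 9
  5y1 + 3y2 + 4y3 ≥ 11
  y1, y2, y3 ≥ 0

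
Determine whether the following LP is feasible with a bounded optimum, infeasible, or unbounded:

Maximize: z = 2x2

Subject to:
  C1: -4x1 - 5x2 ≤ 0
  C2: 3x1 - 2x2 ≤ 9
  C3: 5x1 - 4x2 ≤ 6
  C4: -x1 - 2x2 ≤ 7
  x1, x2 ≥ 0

Unbounded (objective can increase without bound)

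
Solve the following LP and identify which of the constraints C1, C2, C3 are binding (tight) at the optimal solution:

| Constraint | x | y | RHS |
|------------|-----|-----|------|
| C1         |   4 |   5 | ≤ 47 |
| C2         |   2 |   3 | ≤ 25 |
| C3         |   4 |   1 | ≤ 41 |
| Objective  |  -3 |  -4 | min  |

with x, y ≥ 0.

At x = 8, y = 3, compute slack b - a·x for each constraint:
  C1: 47 − 47 = 0  (binding)
  C2: 25 − 25 = 0  (binding)
  C3: 41 − 35 = 6  (slack)

Optimal: x = 8, y = 3
Binding: C1, C2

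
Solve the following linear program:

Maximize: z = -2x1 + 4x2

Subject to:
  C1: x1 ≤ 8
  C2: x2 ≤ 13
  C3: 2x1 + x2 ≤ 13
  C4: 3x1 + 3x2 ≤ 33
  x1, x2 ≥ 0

Evaluate the objective at each vertex of the feasible region:
  z(0, 0) = 0
  z(6.5, 0) = -13
  z(2, 9) = 32
  z(0, 11) = 44  ←
The maximum is at x1 = 0, x2 = 11.

x1 = 0, x2 = 11, z = 44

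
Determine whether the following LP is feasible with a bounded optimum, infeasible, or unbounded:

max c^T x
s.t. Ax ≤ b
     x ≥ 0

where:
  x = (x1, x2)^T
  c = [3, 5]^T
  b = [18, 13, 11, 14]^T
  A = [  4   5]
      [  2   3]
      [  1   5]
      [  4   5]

Feasible with a bounded optimal solution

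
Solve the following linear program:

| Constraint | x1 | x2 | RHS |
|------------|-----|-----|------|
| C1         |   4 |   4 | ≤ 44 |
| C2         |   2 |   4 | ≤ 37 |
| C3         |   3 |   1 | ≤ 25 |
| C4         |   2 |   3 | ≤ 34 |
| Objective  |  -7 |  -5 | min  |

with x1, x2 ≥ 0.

Evaluate the objective at each vertex of the feasible region:
  z(0, 0) = 0
  z(8.333, 0) = -58.33
  z(7, 4) = -69  ←
  z(3.5, 7.5) = -62
  z(0, 9.25) = -46.25
The minimum is at x1 = 7, x2 = 4.

x1 = 7, x2 = 4, z = -69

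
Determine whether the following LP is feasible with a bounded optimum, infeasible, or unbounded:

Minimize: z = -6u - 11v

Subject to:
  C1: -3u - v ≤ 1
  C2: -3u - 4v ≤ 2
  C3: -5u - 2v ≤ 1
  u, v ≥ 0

Unbounded (objective can decrease without bound)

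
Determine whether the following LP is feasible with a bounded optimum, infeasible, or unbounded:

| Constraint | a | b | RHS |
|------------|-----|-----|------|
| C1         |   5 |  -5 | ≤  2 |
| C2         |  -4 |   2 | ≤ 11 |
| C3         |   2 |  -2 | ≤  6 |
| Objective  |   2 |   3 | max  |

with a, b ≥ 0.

Unbounded (objective can increase without bound)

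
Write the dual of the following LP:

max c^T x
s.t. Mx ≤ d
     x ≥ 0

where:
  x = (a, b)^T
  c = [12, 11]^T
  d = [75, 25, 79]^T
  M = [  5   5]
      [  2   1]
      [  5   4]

Primal max cᵀx s.t. Ax ≤ b, x ≥ 0  →  Dual min bᵀy s.t. Aᵀy ≥ c, y ≥ 0.

Minimize: z = 75y1 + 25y2 + 79y3

Subject to:
  5y1 + 2y2 + 5y3 ≥ 12
  5y1 + y2 + 4y3 ≥ 11
  y1, y2, y3 ≥ 0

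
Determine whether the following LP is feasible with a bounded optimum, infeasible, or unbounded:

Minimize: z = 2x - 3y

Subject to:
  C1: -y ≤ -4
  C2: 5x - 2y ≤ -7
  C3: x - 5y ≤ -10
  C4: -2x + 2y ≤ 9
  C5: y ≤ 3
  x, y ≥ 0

Infeasible (no feasible solution exists)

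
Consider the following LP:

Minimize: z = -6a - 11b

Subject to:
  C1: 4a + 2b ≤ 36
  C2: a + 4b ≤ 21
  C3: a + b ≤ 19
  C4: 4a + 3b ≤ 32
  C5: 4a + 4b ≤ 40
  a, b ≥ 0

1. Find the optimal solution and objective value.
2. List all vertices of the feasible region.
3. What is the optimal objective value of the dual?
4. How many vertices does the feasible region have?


1. a = 5, b = 4, z = -74
2. (0, 0), (8, 0), (5, 4), (0, 5.25)
3. -74
4. 4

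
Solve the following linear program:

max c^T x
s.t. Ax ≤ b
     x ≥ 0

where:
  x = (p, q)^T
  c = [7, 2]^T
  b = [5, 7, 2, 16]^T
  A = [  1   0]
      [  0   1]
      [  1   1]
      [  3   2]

Evaluate the objective at each vertex of the feasible region:
  z(0, 0) = 0
  z(2, 0) = 14  ←
  z(0, 2) = 4
The maximum is at p = 2, q = 0.

p = 2, q = 0, z = 14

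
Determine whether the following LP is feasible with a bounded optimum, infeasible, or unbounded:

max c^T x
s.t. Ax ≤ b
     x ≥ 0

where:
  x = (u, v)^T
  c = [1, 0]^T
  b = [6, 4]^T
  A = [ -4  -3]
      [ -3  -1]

Unbounded (objective can increase without bound)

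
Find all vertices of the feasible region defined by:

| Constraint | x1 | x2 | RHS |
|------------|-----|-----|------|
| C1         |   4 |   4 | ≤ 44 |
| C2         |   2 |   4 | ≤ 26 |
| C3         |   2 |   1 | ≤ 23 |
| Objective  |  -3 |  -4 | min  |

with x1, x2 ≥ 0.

(0, 0), (11, 0), (9, 2), (0, 6.5)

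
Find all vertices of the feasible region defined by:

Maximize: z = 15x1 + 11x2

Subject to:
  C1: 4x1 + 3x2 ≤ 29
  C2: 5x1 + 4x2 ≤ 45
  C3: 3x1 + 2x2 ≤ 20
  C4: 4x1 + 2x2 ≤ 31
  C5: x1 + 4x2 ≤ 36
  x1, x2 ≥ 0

(0, 0), (6.667, 0), (2, 7), (0.6154, 8.846), (0, 9)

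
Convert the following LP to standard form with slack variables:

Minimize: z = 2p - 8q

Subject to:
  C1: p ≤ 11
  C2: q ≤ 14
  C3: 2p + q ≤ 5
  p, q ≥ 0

min z = 2p - 8q

s.t.
  p + s1 = 11
  q + s2 = 14
  2p + q + s3 = 5
  p, q, s1, s2, s3 ≥ 0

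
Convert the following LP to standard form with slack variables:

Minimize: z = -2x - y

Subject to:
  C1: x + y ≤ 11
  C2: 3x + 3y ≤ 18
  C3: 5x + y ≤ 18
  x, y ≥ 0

min z = -2x - y

s.t.
  x + y + s1 = 11
  3x + 3y + s2 = 18
  5x + y + s3 = 18
  x, y, s1, s2, s3 ≥ 0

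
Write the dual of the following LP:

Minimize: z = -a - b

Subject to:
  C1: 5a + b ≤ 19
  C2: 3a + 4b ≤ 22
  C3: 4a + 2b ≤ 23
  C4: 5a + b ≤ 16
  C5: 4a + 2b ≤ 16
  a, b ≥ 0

Primal min cᵀx s.t. Ax ≤ b, x ≥ 0  →  Dual max −bᵀy s.t. Aᵀy ≥ −c, y ≥ 0.

Maximize: z = -19y1 - 22y2 - 23y3 - 16y4 - 16y5

Subject to:
  5y1 + 3y2 + 4y3 + 5y4 + 4y5 ≥ 1
  y1 + 4y2 + 2y3 + y4 + 2y5 ≥ 1
  y1, y2, y3, y4, y5 ≥ 0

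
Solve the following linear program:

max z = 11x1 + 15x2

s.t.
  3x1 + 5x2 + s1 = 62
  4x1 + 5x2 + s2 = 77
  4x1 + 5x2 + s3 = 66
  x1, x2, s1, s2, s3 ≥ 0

Evaluate the objective at each vertex of the feasible region:
  z(0, 0) = 0
  z(16.5, 0) = 181.5
  z(4, 10) = 194  ←
  z(0, 12.4) = 186
The maximum is at x1 = 4, x2 = 10.

x1 = 4, x2 = 10, z = 194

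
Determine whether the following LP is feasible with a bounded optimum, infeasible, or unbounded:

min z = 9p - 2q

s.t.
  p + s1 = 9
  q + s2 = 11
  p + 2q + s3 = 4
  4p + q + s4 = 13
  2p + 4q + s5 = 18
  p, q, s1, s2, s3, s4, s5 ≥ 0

Feasible with a bounded optimal solution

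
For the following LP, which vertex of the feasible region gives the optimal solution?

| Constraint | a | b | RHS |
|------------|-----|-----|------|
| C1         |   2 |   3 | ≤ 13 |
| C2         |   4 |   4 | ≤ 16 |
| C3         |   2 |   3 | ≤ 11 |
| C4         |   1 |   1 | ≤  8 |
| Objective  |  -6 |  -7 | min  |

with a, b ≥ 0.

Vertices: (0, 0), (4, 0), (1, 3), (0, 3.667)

Evaluate the objective at each vertex of the feasible region:
  z(0, 0) = 0
  z(4, 0) = -24
  z(1, 3) = -27  ←
  z(0, 3.667) = -25.67
The minimum is at a = 1, b = 3.

(1, 3)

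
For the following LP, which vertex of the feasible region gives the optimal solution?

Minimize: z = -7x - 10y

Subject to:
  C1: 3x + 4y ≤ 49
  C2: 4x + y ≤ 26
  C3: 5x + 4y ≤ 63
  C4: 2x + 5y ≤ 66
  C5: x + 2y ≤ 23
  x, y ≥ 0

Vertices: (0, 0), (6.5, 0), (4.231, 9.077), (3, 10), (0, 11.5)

Evaluate the objective at each vertex of the feasible region:
  z(0, 0) = 0
  z(6.5, 0) = -45.5
  z(4.231, 9.077) = -120.4
  z(3, 10) = -121  ←
  z(0, 11.5) = -115
The minimum is at x = 3, y = 10.

(3, 10)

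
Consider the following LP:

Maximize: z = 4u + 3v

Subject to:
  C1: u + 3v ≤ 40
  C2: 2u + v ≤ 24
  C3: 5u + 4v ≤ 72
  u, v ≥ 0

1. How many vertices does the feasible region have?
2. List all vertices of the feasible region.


1. 5
2. (0, 0), (12, 0), (8, 8), (5.091, 11.64), (0, 13.33)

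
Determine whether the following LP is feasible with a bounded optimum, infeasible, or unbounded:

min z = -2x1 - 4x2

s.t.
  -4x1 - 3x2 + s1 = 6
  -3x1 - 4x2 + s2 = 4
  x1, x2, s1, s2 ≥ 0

Unbounded (objective can decrease without bound)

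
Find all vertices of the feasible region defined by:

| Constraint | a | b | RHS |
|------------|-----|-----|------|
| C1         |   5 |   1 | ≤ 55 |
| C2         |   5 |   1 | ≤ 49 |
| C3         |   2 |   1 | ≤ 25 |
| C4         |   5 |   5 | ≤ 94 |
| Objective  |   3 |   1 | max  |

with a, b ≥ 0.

(0, 0), (9.8, 0), (8, 9), (6.2, 12.6), (0, 18.8)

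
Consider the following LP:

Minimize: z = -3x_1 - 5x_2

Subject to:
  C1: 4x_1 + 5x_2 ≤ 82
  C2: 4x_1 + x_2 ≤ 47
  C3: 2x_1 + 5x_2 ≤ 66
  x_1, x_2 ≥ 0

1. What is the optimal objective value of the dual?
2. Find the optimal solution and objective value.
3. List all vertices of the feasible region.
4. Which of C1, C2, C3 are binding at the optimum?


1. -74
2. x_1 = 8, x_2 = 10, z = -74
3. (0, 0), (11.75, 0), (9.562, 8.75), (8, 10), (0, 13.2)
4. C1, C3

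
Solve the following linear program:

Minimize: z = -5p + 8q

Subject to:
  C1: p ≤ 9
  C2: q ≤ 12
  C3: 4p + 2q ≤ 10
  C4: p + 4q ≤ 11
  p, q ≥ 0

Evaluate the objective at each vertex of the feasible region:
  z(0, 0) = 0
  z(2.5, 0) = -12.5  ←
  z(1.286, 2.429) = 13
  z(0, 2.75) = 22
The minimum is at p = 2.5, q = 0.

p = 2.5, q = 0, z = -12.5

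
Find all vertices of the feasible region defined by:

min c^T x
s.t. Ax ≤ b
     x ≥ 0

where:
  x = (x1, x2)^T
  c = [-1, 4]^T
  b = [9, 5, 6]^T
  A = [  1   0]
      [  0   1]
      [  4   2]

(0, 0), (1.5, 0), (0, 3)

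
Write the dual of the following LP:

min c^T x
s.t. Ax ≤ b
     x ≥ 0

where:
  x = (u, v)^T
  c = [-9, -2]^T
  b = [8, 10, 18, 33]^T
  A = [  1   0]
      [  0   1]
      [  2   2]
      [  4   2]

Primal min cᵀx s.t. Ax ≤ b, x ≥ 0  →  Dual max −bᵀy s.t. Aᵀy ≥ −c, y ≥ 0.

Maximize: z = -8y1 - 10y2 - 18y3 - 33y4

Subject to:
  y1 + 2y3 + 4y4 ≥ 9
  y2 + 2y3 + 2y4 ≥ 2
  y1, y2, y3, y4 ≥ 0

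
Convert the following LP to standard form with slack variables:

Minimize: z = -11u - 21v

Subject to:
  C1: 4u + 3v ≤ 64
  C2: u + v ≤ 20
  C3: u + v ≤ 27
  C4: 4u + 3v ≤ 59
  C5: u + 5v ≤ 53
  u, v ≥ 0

min z = -11u - 21v

s.t.
  4u + 3v + s1 = 64
  u + v + s2 = 20
  u + v + s3 = 27
  4u + 3v + s4 = 59
  u + 5v + s5 = 53
  u, v, s1, s2, s3, s4, s5 ≥ 0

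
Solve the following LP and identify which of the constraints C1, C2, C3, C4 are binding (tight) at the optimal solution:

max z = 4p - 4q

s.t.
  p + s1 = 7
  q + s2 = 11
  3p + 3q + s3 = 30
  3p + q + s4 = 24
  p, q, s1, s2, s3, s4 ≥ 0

At p = 7, q = 0, compute slack b - a·x for each constraint:
  C1: 7 − 7 = 0  (binding)
  C2: 11 − 0 = 11  (slack)
  C3: 30 − 21 = 9  (slack)
  C4: 24 − 21 = 3  (slack)

Optimal: p = 7, q = 0
Binding: C1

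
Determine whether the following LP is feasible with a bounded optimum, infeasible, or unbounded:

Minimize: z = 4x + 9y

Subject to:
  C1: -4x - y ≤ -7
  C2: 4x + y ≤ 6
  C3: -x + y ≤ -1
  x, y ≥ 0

Infeasible (no feasible solution exists)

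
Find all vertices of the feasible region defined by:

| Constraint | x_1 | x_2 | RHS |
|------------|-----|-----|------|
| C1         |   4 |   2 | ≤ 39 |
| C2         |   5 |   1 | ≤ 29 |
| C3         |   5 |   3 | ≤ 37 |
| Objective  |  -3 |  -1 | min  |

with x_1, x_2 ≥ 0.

(0, 0), (5.8, 0), (5, 4), (0, 12.33)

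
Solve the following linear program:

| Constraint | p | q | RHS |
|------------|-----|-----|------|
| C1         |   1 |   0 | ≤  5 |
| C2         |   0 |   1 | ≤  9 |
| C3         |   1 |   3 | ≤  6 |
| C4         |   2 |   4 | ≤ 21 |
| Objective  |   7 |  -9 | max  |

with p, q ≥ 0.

Evaluate the objective at each vertex of the feasible region:
  z(0, 0) = 0
  z(5, 0) = 35  ←
  z(5, 0.3333) = 32
  z(0, 2) = -18
The maximum is at p = 5, q = 0.

p = 5, q = 0, z = 35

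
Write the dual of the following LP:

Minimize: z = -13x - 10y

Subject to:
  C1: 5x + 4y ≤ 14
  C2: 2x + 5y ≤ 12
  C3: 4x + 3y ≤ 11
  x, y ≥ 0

Primal min cᵀx s.t. Ax ≤ b, x ≥ 0  →  Dual max −bᵀy s.t. Aᵀy ≥ −c, y ≥ 0.

Maximize: z = -14y1 - 12y2 - 11y3

Subject to:
  5y1 + 2y2 + 4y3 ≥ 13
  4y1 + 5y2 + 3y3 ≥ 10
  y1, y2, y3 ≥ 0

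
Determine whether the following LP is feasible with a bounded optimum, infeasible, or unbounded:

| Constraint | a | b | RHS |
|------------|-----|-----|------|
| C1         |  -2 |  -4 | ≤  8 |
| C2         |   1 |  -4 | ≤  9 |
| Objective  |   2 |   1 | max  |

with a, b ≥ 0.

Unbounded (objective can increase without bound)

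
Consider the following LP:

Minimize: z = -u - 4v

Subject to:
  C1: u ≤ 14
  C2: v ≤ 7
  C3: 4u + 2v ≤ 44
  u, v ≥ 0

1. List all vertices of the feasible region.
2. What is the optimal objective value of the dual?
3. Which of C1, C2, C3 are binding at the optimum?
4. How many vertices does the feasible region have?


1. (0, 0), (11, 0), (7.5, 7), (0, 7)
2. -35.5
3. C2, C3
4. 4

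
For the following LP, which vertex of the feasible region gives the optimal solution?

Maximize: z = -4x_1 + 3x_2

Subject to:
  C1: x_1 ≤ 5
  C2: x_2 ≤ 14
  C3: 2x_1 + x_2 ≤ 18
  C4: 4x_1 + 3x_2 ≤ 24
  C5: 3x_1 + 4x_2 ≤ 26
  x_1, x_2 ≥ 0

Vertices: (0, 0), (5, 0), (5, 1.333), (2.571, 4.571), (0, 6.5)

Evaluate the objective at each vertex of the feasible region:
  z(0, 0) = 0
  z(5, 0) = -20
  z(5, 1.333) = -16
  z(2.571, 4.571) = 3.429
  z(0, 6.5) = 19.5  ←
The maximum is at x_1 = 0, x_2 = 6.5.

(0, 6.5)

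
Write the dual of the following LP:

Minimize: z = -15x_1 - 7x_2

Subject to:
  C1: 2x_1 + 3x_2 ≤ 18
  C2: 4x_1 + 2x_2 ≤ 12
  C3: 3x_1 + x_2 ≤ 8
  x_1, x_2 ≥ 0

Primal min cᵀx s.t. Ax ≤ b, x ≥ 0  →  Dual max −bᵀy s.t. Aᵀy ≥ −c, y ≥ 0.

Maximize: z = -18y1 - 12y2 - 8y3

Subject to:
  2y1 + 4y2 + 3y3 ≥ 15
  3y1 + 2y2 + y3 ≥ 7
  y1, y2, y3 ≥ 0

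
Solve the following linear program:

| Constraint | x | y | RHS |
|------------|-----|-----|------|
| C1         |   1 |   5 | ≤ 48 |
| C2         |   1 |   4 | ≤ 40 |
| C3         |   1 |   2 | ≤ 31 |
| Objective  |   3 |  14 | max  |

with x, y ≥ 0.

Evaluate the objective at each vertex of the feasible region:
  z(0, 0) = 0
  z(31, 0) = 93
  z(22, 4.5) = 129
  z(8, 8) = 136  ←
  z(0, 9.6) = 134.4
The maximum is at x = 8, y = 8.

x = 8, y = 8, z = 136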